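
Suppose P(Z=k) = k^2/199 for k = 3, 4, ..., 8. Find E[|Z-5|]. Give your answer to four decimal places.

1.8090

E[|Z-5|] = Σ |z-5|·P(Z=z)
 = 2·9/199 + 1·16/199 + 0·25/199 + 1·36/199 + 2·49/199 + 3·64/199
 = 18/199 + 16/199 + 0 + 36/199 + 98/199 + 192/199
 = 360/199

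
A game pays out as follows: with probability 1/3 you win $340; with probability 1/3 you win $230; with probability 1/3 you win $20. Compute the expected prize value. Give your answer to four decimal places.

E[payout] = 340·1/3 + 230·1/3 + 20·1/3
 = 340/3 + 230/3 + 20/3
 = 590/3

196.6667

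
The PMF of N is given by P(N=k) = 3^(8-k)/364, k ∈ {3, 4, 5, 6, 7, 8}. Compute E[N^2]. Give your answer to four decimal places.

E[N^2] = Σ n^2·P(N=n)
 = 9·243/364 + 16·81/364 + 25·27/364 + 36·9/364 + 49·3/364 + 64·1/364
 = 2187/364 + 324/91 + 675/364 + 81/91 + 21/52 + 16/91
 = 361/28

12.8929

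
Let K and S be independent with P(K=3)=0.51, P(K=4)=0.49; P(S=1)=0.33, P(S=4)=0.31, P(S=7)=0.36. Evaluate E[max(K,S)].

4.9117

E[max(K,S)] = Σ_k Σ_s max(k,s) · P(K=k)P(S=s)
 = 3·0.1683 + 4·0.1581 + 7·0.1836 + 4·0.1617 + 4·0.1519 + 7·0.1764
 = 0.5049 + 0.6324 + 1.2852 + 0.6468 + 0.6076 + 1.2348
 = 4.9117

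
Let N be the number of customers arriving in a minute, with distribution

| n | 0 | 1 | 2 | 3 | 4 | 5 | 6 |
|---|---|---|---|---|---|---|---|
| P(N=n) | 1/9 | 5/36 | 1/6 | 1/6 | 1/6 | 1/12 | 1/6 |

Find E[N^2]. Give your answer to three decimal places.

13.056

E[N^2] = Σ n^2·P(N=n)
 = 0·1/9 + 1·5/36 + 4·1/6 + 9·1/6 + 16·1/6 + 25·1/12 + 36·1/6
 = 0 + 5/36 + 2/3 + 3/2 + 8/3 + 25/12 + 6
 = 235/18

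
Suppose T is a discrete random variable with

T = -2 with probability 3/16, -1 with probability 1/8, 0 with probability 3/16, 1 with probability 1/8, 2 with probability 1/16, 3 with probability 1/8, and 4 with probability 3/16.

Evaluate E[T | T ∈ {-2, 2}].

-1

P(T ∈ {-2, 2}) = 3/16 + 1/16 = 1/4.
E[T | T ∈ {-2, 2}] = [(-2)·3/16 + 2·1/16] / (1/4)
 = -1/4 / (1/4)
 = -1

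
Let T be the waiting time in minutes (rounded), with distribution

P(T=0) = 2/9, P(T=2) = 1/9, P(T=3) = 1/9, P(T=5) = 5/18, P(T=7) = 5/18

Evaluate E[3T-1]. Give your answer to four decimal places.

10.6667

E[3T-1] = Σ (3t-1)·P(T=t)
 = (-1)·2/9 + 5·1/9 + 8·1/9 + 14·5/18 + 20·5/18
 = (-2/9) + 5/9 + 8/9 + 35/9 + 50/9
 = 32/3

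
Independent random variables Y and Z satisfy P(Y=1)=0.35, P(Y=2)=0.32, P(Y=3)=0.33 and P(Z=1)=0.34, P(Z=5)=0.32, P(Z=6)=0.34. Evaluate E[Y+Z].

E[Y+Z] = Σ_y Σ_z (y+z) · P(Y=y)P(Z=z)
 = 2·0.119 + 6·0.112 + 7·0.119 + 3·0.1088 + 7·0.1024 + 8·0.1088 + 4·0.1122 + 8·0.1056 + 9·0.1122
 = 0.238 + 0.672 + 0.833 + 0.3264 + 0.7168 + 0.8704 + 0.4488 + 0.8448 + 1.0098
 = 5.96

5.96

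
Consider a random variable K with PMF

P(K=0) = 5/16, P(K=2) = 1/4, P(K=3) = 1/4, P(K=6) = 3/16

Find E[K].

E[K] = Σ k·P(K=k)
 = 0·5/16 + 2·1/4 + 3·1/4 + 6·3/16
 = 0 + 1/2 + 3/4 + 9/8
 = 19/8

2.375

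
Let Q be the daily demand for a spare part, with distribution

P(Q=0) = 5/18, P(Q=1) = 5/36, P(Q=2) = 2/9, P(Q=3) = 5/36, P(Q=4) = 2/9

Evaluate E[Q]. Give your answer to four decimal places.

E[Q] = Σ q·P(Q=q)
 = 0·5/18 + 1·5/36 + 2·2/9 + 3·5/36 + 4·2/9
 = 0 + 5/36 + 4/9 + 5/12 + 8/9
 = 17/9

1.8889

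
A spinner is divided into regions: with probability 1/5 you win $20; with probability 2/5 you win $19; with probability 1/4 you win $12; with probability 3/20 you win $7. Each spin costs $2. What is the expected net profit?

E[payout] = 20·1/5 + 19·2/5 + 12·1/4 + 7·3/20
 = 4 + 38/5 + 3 + 21/20
 = 313/20
Net = 313/20 - 2 = 273/20

13.65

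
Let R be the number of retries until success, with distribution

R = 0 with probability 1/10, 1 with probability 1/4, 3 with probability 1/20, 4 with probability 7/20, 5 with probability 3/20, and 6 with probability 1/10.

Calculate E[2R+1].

E[2R+1] = Σ (2r+1)·P(R=r)
 = 1·1/10 + 3·1/4 + 7·1/20 + 9·7/20 + 11·3/20 + 13·1/10
 = 1/10 + 3/4 + 7/20 + 63/20 + 33/20 + 13/10
 = 73/10

7.3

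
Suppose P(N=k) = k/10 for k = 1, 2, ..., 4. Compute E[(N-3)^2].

1

E[(N-3)^2] = Σ (n-3)^2·P(N=n)
 = 4·1/10 + 1·1/5 + 0·3/10 + 1·2/5
 = 2/5 + 1/5 + 0 + 2/5
 = 1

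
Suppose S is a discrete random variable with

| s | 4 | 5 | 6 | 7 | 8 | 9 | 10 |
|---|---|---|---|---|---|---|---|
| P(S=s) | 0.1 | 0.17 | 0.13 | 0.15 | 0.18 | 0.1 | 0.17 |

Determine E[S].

7.12

E[S] = Σ s·P(S=s)
 = 4·0.1 + 5·0.17 + 6·0.13 + 7·0.15 + 8·0.18 + 9·0.1 + 10·0.17
 = 0.4 + 0.85 + 0.78 + 1.05 + 1.44 + 0.9 + 1.7
 = 7.12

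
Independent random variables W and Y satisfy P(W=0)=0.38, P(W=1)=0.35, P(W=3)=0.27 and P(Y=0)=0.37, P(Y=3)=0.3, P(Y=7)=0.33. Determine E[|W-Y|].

E[|W-Y|] = Σ_w Σ_y |w-y| · P(W=w)P(Y=y)
 = 0·0.1406 + 3·0.114 + 7·0.1254 + 1·0.1295 + 2·0.105 + 6·0.1155 + 3·0.0999 + 0·0.081 + 4·0.0891
 = 0 + 0.342 + 0.8778 + 0.1295 + 0.21 + 0.693 + 0.2997 + 0 + 0.3564
 = 2.9084

2.9084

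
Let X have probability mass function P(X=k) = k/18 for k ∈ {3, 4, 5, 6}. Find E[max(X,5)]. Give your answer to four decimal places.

E[max(X,5)] = Σ max(x,5)·P(X=x)
 = 5·1/6 + 5·2/9 + 5·5/18 + 6·1/3
 = 5/6 + 10/9 + 25/18 + 2
 = 16/3

5.3333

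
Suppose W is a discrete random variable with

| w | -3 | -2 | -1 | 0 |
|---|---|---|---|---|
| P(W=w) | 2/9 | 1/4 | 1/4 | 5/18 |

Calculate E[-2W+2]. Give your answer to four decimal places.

E[-2W+2] = Σ (-2w+2)·P(W=w)
 = 8·2/9 + 6·1/4 + 4·1/4 + 2·5/18
 = 16/9 + 3/2 + 1 + 5/9
 = 29/6

4.8333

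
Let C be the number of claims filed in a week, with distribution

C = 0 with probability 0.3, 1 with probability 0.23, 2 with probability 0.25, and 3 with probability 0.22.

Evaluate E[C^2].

3.21

E[C^2] = Σ c^2·P(C=c)
 = 0·0.3 + 1·0.23 + 4·0.25 + 9·0.22
 = 0 + 0.23 + 1 + 1.98
 = 3.21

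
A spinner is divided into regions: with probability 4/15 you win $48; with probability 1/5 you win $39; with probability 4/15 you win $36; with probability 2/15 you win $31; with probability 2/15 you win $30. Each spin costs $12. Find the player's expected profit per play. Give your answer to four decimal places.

26.3333

E[payout] = 48·4/15 + 39·1/5 + 36·4/15 + 31·2/15 + 30·2/15
 = 64/5 + 39/5 + 48/5 + 62/15 + 4
 = 115/3
Net = 115/3 - 12 = 79/3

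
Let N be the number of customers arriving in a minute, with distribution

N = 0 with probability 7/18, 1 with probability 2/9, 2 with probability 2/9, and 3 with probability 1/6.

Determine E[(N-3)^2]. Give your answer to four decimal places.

4.6111

E[(N-3)^2] = Σ (n-3)^2·P(N=n)
 = 9·7/18 + 4·2/9 + 1·2/9 + 0·1/6
 = 7/2 + 8/9 + 2/9 + 0
 = 83/18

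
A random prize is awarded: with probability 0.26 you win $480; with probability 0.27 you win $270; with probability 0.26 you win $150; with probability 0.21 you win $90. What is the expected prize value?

255.6

E[payout] = 480·0.26 + 270·0.27 + 150·0.26 + 90·0.21
 = 124.8 + 72.9 + 39 + 18.9
 = 255.6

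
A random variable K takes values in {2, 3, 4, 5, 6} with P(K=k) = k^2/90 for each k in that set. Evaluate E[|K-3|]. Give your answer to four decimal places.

E[|K-3|] = Σ |k-3|·P(K=k)
 = 1·2/45 + 0·1/10 + 1·8/45 + 2·5/18 + 3·2/5
 = 2/45 + 0 + 8/45 + 5/9 + 6/5
 = 89/45

1.9778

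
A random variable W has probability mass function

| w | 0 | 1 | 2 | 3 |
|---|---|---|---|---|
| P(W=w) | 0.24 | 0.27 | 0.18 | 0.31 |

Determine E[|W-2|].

E[|W-2|] = Σ |w-2|·P(W=w)
 = 2·0.24 + 1·0.27 + 0·0.18 + 1·0.31
 = 0.48 + 0.27 + 0 + 0.31
 = 1.06

1.06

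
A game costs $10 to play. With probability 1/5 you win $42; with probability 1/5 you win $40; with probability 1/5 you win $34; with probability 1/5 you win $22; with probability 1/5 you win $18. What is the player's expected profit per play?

21.2

E[payout] = 42·1/5 + 40·1/5 + 34·1/5 + 22·1/5 + 18·1/5
 = 42/5 + 8 + 34/5 + 22/5 + 18/5
 = 156/5
Net = 156/5 - 10 = 106/5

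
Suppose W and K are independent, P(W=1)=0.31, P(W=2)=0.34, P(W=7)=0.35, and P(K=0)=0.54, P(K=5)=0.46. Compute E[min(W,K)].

E[min(W,K)] = Σ_w Σ_k min(w,k) · P(W=w)P(K=k)
 = 0·0.1674 + 1·0.1426 + 0·0.1836 + 2·0.1564 + 0·0.189 + 5·0.161
 = 0 + 0.1426 + 0 + 0.3128 + 0 + 0.805
 = 1.2604

1.2604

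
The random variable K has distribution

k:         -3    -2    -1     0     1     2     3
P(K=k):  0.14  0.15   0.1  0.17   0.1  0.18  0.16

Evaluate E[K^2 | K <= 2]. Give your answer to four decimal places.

P(K <= 2) = 0.14 + 0.15 + 0.1 + 0.17 + 0.1 + 0.18 = 0.84.
E[K^2 | K <= 2] = [9·0.14 + 4·0.15 + 1·0.1 + 0·0.17 + 1·0.1 + 4·0.18] / 0.84
 = 2.78 / 0.84
 = 139/42

3.3095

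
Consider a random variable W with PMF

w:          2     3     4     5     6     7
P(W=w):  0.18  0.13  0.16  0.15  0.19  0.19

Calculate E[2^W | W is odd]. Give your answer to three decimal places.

P(W is odd) = 0.13 + 0.15 + 0.19 = 0.47.
E[2^W | W is odd] = [8·0.13 + 32·0.15 + 128·0.19] / 0.47
 = 30.16 / 0.47
 = 3016/47

64.170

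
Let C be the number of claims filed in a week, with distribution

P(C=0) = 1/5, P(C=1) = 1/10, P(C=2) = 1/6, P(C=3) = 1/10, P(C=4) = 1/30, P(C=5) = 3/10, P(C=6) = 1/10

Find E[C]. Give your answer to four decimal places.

E[C] = Σ c·P(C=c)
 = 0·1/5 + 1·1/10 + 2·1/6 + 3·1/10 + 4·1/30 + 5·3/10 + 6·1/10
 = 0 + 1/10 + 1/3 + 3/10 + 2/15 + 3/2 + 3/5
 = 89/30

2.9667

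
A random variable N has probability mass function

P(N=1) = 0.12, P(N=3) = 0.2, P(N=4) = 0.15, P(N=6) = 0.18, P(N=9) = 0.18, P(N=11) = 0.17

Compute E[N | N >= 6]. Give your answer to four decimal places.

8.6226

P(N >= 6) = 0.18 + 0.18 + 0.17 = 0.53.
E[N | N >= 6] = [6·0.18 + 9·0.18 + 11·0.17] / 0.53
 = 4.57 / 0.53
 = 457/53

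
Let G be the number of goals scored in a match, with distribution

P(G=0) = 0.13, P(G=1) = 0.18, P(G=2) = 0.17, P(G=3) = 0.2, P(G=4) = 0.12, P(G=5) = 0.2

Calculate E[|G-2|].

E[|G-2|] = Σ |g-2|·P(G=g)
 = 2·0.13 + 1·0.18 + 0·0.17 + 1·0.2 + 2·0.12 + 3·0.2
 = 0.26 + 0.18 + 0 + 0.2 + 0.24 + 0.6
 = 1.48

1.48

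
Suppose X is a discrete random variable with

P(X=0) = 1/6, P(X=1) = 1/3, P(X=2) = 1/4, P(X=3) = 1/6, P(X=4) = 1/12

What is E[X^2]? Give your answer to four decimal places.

E[X^2] = Σ x^2·P(X=x)
 = 0·1/6 + 1·1/3 + 4·1/4 + 9·1/6 + 16·1/12
 = 0 + 1/3 + 1 + 3/2 + 4/3
 = 25/6

4.1667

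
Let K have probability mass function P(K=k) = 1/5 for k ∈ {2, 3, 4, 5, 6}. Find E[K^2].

E[K^2] = Σ k^2·P(K=k)
 = 4·1/5 + 9·1/5 + 16·1/5 + 25·1/5 + 36·1/5
 = 4/5 + 9/5 + 16/5 + 5 + 36/5
 = 18

18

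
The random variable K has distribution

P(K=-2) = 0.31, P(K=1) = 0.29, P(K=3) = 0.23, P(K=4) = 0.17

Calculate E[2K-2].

0.08

E[2K-2] = Σ (2k-2)·P(K=k)
 = (-6)·0.31 + 0·0.29 + 4·0.23 + 6·0.17
 = (-1.86) + 0 + 0.92 + 1.02
 = 0.08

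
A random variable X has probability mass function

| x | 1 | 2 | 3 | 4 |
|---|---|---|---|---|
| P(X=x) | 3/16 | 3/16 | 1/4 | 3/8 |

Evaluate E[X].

2.8125

E[X] = Σ x·P(X=x)
 = 1·3/16 + 2·3/16 + 3·1/4 + 4·3/8
 = 3/16 + 3/8 + 3/4 + 3/2
 = 45/16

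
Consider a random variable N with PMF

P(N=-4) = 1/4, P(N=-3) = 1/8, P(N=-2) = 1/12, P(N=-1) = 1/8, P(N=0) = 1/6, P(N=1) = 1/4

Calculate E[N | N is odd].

-0.5

P(N is odd) = 1/8 + 1/8 + 1/4 = 1/2.
E[N | N is odd] = [(-3)·1/8 + (-1)·1/8 + 1·1/4] / (1/2)
 = -1/4 / (1/2)
 = -1/2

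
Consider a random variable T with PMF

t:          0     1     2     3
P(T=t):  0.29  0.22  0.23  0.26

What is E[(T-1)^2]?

E[(T-1)^2] = Σ (t-1)^2·P(T=t)
 = 1·0.29 + 0·0.22 + 1·0.23 + 4·0.26
 = 0.29 + 0 + 0.23 + 1.04
 = 1.56

1.56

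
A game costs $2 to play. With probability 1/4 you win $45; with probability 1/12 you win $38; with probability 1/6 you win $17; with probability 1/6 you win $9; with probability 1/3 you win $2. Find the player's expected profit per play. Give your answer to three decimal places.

E[payout] = 45·1/4 + 38·1/12 + 17·1/6 + 9·1/6 + 2·1/3
 = 45/4 + 19/6 + 17/6 + 3/2 + 2/3
 = 233/12
Net = 233/12 - 2 = 209/12

17.417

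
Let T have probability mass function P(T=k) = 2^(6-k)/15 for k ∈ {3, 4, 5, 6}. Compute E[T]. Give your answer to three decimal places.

E[T] = Σ t·P(T=t)
 = 3·8/15 + 4·4/15 + 5·2/15 + 6·1/15
 = 8/5 + 16/15 + 2/3 + 2/5
 = 56/15

3.733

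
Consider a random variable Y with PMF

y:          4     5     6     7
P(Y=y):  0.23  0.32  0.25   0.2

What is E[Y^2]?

30.48

E[Y^2] = Σ y^2·P(Y=y)
 = 16·0.23 + 25·0.32 + 36·0.25 + 49·0.2
 = 3.68 + 8 + 9 + 9.8
 = 30.48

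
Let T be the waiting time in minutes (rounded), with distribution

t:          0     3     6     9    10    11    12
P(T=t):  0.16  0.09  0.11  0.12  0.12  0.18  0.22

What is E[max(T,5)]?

E[max(T,5)] = Σ max(t,5)·P(T=t)
 = 5·0.16 + 5·0.09 + 6·0.11 + 9·0.12 + 10·0.12 + 11·0.18 + 12·0.22
 = 0.8 + 0.45 + 0.66 + 1.08 + 1.2 + 1.98 + 2.64
 = 8.81

8.81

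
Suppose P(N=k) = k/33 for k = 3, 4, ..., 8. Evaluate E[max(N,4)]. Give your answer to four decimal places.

E[max(N,4)] = Σ max(n,4)·P(N=n)
 = 4·1/11 + 4·4/33 + 5·5/33 + 6·2/11 + 7·7/33 + 8·8/33
 = 4/11 + 16/33 + 25/33 + 12/11 + 49/33 + 64/33
 = 202/33

6.1212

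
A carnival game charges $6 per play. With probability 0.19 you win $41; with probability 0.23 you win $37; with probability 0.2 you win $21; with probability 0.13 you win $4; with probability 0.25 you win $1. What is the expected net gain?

E[payout] = 41·0.19 + 37·0.23 + 21·0.2 + 4·0.13 + 1·0.25
 = 7.79 + 8.51 + 4.2 + 0.52 + 0.25
 = 21.27
Net = 21.27 - 6 = 15.27

15.27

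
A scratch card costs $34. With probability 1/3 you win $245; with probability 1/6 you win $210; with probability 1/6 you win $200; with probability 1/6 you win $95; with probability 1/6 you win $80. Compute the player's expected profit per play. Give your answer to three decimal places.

E[payout] = 245·1/3 + 210·1/6 + 200·1/6 + 95·1/6 + 80·1/6
 = 245/3 + 35 + 100/3 + 95/6 + 40/3
 = 1075/6
Net = 1075/6 - 34 = 871/6

145.167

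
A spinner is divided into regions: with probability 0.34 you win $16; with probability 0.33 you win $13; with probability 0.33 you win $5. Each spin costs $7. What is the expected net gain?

E[payout] = 16·0.34 + 13·0.33 + 5·0.33
 = 5.44 + 4.29 + 1.65
 = 11.38
Net = 11.38 - 7 = 4.38

4.38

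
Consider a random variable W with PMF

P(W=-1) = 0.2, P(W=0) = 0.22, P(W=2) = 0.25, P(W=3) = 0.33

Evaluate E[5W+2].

E[5W+2] = Σ (5w+2)·P(W=w)
 = (-3)·0.2 + 2·0.22 + 12·0.25 + 17·0.33
 = (-0.6) + 0.44 + 3 + 5.61
 = 8.45

8.45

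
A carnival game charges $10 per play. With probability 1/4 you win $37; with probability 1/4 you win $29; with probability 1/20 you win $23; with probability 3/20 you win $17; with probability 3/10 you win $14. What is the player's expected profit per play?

14.4

E[payout] = 37·1/4 + 29·1/4 + 23·1/20 + 17·3/20 + 14·3/10
 = 37/4 + 29/4 + 23/20 + 51/20 + 21/5
 = 122/5
Net = 122/5 - 10 = 72/5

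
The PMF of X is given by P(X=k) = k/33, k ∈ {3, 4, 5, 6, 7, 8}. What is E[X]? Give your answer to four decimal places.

6.0303

E[X] = Σ x·P(X=x)
 = 3·1/11 + 4·4/33 + 5·5/33 + 6·2/11 + 7·7/33 + 8·8/33
 = 3/11 + 16/33 + 25/33 + 12/11 + 49/33 + 64/33
 = 199/33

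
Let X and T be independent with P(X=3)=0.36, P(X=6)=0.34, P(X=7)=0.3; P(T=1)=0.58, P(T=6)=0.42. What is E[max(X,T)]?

E[max(X,T)] = Σ_x Σ_t max(x,t) · P(X=x)P(T=t)
 = 3·0.2088 + 6·0.1512 + 6·0.1972 + 6·0.1428 + 7·0.174 + 7·0.126
 = 0.6264 + 0.9072 + 1.1832 + 0.8568 + 1.218 + 0.882
 = 5.6736

5.6736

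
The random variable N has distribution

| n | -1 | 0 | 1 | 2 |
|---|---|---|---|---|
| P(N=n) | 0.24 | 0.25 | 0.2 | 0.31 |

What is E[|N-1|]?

E[|N-1|] = Σ |n-1|·P(N=n)
 = 2·0.24 + 1·0.25 + 0·0.2 + 1·0.31
 = 0.48 + 0.25 + 0 + 0.31
 = 1.04

1.04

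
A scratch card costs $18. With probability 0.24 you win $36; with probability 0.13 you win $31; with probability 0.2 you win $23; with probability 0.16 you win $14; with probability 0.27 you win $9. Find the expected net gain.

3.94

E[payout] = 36·0.24 + 31·0.13 + 23·0.2 + 14·0.16 + 9·0.27
 = 8.64 + 4.03 + 4.6 + 2.24 + 2.43
 = 21.94
Net = 21.94 - 18 = 3.94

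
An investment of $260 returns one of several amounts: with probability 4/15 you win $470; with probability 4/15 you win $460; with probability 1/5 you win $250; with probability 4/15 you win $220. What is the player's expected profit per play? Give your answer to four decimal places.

E[payout] = 470·4/15 + 460·4/15 + 250·1/5 + 220·4/15
 = 376/3 + 368/3 + 50 + 176/3
 = 1070/3
Net = 1070/3 - 260 = 290/3

96.6667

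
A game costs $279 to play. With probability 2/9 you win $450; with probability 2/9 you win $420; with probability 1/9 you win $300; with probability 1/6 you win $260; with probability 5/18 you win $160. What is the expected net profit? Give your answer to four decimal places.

E[payout] = 450·2/9 + 420·2/9 + 300·1/9 + 260·1/6 + 160·5/18
 = 100 + 280/3 + 100/3 + 130/3 + 400/9
 = 2830/9
Net = 2830/9 - 279 = 319/9

35.4444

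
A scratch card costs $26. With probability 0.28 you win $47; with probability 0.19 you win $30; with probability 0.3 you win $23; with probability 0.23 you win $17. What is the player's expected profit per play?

E[payout] = 47·0.28 + 30·0.19 + 23·0.3 + 17·0.23
 = 13.16 + 5.7 + 6.9 + 3.91
 = 29.67
Net = 29.67 - 26 = 3.67

3.67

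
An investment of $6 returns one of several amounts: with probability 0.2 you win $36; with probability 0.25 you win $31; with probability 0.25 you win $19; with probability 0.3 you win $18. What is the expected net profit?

19.1

E[payout] = 36·0.2 + 31·0.25 + 19·0.25 + 18·0.3
 = 7.2 + 7.75 + 4.75 + 5.4
 = 25.1
Net = 25.1 - 6 = 19.1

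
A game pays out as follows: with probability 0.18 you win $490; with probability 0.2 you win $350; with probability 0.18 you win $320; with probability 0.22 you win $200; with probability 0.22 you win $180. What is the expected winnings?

E[payout] = 490·0.18 + 350·0.2 + 320·0.18 + 200·0.22 + 180·0.22
 = 88.2 + 70 + 57.6 + 44 + 39.6
 = 299.4

299.4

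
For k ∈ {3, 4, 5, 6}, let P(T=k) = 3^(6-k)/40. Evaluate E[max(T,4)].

E[max(T,4)] = Σ max(t,4)·P(T=t)
 = 4·27/40 + 4·9/40 + 5·3/40 + 6·1/40
 = 27/10 + 9/10 + 3/8 + 3/20
 = 33/8

4.125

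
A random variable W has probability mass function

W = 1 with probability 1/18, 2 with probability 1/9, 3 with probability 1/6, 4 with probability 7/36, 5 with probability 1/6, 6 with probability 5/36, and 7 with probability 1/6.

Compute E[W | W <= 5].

3.44

P(W <= 5) = 1/18 + 1/9 + 1/6 + 7/36 + 1/6 = 25/36.
E[W | W <= 5] = [1·1/18 + 2·1/9 + 3·1/6 + 4·7/36 + 5·1/6] / (25/36)
 = 43/18 / (25/36)
 = 86/25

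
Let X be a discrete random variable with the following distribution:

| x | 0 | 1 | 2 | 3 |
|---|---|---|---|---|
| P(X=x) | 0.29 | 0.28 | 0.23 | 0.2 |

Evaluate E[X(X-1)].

E[X(X-1)] = Σ x(x-1)·P(X=x)
 = 0·0.29 + 0·0.28 + 2·0.23 + 6·0.2
 = 0 + 0 + 0.46 + 1.2
 = 1.66

1.66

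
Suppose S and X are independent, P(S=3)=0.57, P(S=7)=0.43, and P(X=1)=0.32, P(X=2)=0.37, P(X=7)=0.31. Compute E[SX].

E[SX] = Σ_s Σ_x sx · P(S=s)P(X=x)
 = 3·0.1824 + 6·0.2109 + 21·0.1767 + 7·0.1376 + 14·0.1591 + 49·0.1333
 = 0.5472 + 1.2654 + 3.7107 + 0.9632 + 2.2274 + 6.5317
 = 15.2456

15.2456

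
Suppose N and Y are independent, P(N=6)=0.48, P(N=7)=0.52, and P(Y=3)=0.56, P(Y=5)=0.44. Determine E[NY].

25.2976

E[NY] = Σ_n Σ_y ny · P(N=n)P(Y=y)
 = 18·0.2688 + 30·0.2112 + 21·0.2912 + 35·0.2288
 = 4.8384 + 6.336 + 6.1152 + 8.008
 = 25.2976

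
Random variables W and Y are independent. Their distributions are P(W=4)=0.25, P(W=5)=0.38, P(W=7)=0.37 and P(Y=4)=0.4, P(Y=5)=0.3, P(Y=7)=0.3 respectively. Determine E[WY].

E[WY] = Σ_w Σ_y wy · P(W=w)P(Y=y)
 = 16·0.1 + 20·0.075 + 28·0.075 + 20·0.152 + 25·0.114 + 35·0.114 + 28·0.148 + 35·0.111 + 49·0.111
 = 1.6 + 1.5 + 2.1 + 3.04 + 2.85 + 3.99 + 4.144 + 3.885 + 5.439
 = 28.548

28.548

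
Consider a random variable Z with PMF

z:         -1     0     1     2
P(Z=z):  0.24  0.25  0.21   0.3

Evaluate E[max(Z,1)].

E[max(Z,1)] = Σ max(z,1)·P(Z=z)
 = 1·0.24 + 1·0.25 + 1·0.21 + 2·0.3
 = 0.24 + 0.25 + 0.21 + 0.6
 = 1.3

1.3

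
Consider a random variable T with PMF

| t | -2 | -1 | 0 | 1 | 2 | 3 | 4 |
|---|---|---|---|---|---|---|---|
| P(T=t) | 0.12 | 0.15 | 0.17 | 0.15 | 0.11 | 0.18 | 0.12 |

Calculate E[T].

E[T] = Σ t·P(T=t)
 = (-2)·0.12 + (-1)·0.15 + 0·0.17 + 1·0.15 + 2·0.11 + 3·0.18 + 4·0.12
 = (-0.24) + (-0.15) + 0 + 0.15 + 0.22 + 0.54 + 0.48
 = 1

1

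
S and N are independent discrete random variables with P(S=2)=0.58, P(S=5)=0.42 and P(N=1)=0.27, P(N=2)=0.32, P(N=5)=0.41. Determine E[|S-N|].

E[|S-N|] = Σ_s Σ_n |s-n| · P(S=s)P(N=n)
 = 1·0.1566 + 0·0.1856 + 3·0.2378 + 4·0.1134 + 3·0.1344 + 0·0.1722
 = 0.1566 + 0 + 0.7134 + 0.4536 + 0.4032 + 0
 = 1.7268

1.7268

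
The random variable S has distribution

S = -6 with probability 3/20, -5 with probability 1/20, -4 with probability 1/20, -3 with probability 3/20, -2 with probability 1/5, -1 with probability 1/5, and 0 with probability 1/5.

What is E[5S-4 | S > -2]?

P(S > -2) = 1/5 + 1/5 = 2/5.
E[5S-4 | S > -2] = [(-9)·1/5 + (-4)·1/5] / (2/5)
 = -13/5 / (2/5)
 = -13/2

-6.5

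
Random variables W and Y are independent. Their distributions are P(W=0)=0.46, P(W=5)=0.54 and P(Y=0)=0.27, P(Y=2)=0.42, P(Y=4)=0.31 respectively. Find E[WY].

5.616

E[WY] = Σ_w Σ_y wy · P(W=w)P(Y=y)
 = 0·0.1242 + 0·0.1932 + 0·0.1426 + 0·0.1458 + 10·0.2268 + 20·0.1674
 = 0 + 0 + 0 + 0 + 2.268 + 3.348
 = 5.616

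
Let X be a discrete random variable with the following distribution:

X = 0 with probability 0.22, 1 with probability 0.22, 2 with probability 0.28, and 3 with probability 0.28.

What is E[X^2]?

E[X^2] = Σ x^2·P(X=x)
 = 0·0.22 + 1·0.22 + 4·0.28 + 9·0.28
 = 0 + 0.22 + 1.12 + 2.52
 = 3.86

3.86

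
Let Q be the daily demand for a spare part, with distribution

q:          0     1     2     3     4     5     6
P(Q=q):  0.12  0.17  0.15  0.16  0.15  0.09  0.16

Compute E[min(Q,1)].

0.88

E[min(Q,1)] = Σ min(q,1)·P(Q=q)
 = 0·0.12 + 1·0.17 + 1·0.15 + 1·0.16 + 1·0.15 + 1·0.09 + 1·0.16
 = 0 + 0.17 + 0.15 + 0.16 + 0.15 + 0.09 + 0.16
 = 0.88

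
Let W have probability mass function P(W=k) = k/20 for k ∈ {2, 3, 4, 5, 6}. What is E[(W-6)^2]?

4

E[(W-6)^2] = Σ (w-6)^2·P(W=w)
 = 16·1/10 + 9·3/20 + 4·1/5 + 1·1/4 + 0·3/10
 = 8/5 + 27/20 + 4/5 + 1/4 + 0
 = 4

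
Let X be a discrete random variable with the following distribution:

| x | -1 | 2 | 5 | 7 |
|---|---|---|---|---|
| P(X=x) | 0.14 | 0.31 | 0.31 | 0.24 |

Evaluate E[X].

3.71

E[X] = Σ x·P(X=x)
 = (-1)·0.14 + 2·0.31 + 5·0.31 + 7·0.24
 = (-0.14) + 0.62 + 1.55 + 1.68
 = 3.71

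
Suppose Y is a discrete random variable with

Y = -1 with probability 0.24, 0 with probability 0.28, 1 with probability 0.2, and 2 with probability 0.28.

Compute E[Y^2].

E[Y^2] = Σ y^2·P(Y=y)
 = 1·0.24 + 0·0.28 + 1·0.2 + 4·0.28
 = 0.24 + 0 + 0.2 + 1.12
 = 1.56

1.56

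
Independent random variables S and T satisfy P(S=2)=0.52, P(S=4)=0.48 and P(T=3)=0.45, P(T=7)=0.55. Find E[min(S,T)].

2.744

E[min(S,T)] = Σ_s Σ_t min(s,t) · P(S=s)P(T=t)
 = 2·0.234 + 2·0.286 + 3·0.216 + 4·0.264
 = 0.468 + 0.572 + 0.648 + 1.056
 = 2.744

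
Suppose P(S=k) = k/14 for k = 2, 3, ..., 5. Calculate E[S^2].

16

E[S^2] = Σ s^2·P(S=s)
 = 4·1/7 + 9·3/14 + 16·2/7 + 25·5/14
 = 4/7 + 27/14 + 32/7 + 125/14
 = 16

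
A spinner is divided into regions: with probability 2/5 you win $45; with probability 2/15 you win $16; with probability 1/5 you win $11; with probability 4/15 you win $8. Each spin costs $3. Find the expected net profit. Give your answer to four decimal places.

E[payout] = 45·2/5 + 16·2/15 + 11·1/5 + 8·4/15
 = 18 + 32/15 + 11/5 + 32/15
 = 367/15
Net = 367/15 - 3 = 322/15

21.4667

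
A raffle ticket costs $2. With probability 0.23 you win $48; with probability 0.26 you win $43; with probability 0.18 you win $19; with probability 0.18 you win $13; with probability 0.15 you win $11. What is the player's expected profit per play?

E[payout] = 48·0.23 + 43·0.26 + 19·0.18 + 13·0.18 + 11·0.15
 = 11.04 + 11.18 + 3.42 + 2.34 + 1.65
 = 29.63
Net = 29.63 - 2 = 27.63

27.63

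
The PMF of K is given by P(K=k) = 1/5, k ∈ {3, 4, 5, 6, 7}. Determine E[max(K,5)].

5.6

E[max(K,5)] = Σ max(k,5)·P(K=k)
 = 5·1/5 + 5·1/5 + 5·1/5 + 6·1/5 + 7·1/5
 = 1 + 1 + 1 + 6/5 + 7/5
 = 28/5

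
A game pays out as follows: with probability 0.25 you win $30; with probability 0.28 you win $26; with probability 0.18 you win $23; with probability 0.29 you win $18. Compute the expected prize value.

24.14

E[payout] = 30·0.25 + 26·0.28 + 23·0.18 + 18·0.29
 = 7.5 + 7.28 + 4.14 + 5.22
 = 24.14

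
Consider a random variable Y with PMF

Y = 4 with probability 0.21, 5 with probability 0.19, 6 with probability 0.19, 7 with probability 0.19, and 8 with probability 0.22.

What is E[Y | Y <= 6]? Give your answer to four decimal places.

P(Y <= 6) = 0.21 + 0.19 + 0.19 = 0.59.
E[Y | Y <= 6] = [4·0.21 + 5·0.19 + 6·0.19] / 0.59
 = 2.93 / 0.59
 = 293/59

4.9661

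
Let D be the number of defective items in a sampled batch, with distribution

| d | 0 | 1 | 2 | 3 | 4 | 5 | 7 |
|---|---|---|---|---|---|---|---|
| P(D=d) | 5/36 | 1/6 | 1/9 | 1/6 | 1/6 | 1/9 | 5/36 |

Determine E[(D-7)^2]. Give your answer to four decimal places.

E[(D-7)^2] = Σ (d-7)^2·P(D=d)
 = 49·5/36 + 36·1/6 + 25·1/9 + 16·1/6 + 9·1/6 + 4·1/9 + 0·5/36
 = 245/36 + 6 + 25/9 + 8/3 + 3/2 + 4/9 + 0
 = 727/36

20.1944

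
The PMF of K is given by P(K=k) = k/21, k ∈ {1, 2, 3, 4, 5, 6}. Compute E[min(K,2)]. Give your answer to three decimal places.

1.952

E[min(K,2)] = Σ min(k,2)·P(K=k)
 = 1·1/21 + 2·2/21 + 2·1/7 + 2·4/21 + 2·5/21 + 2·2/7
 = 1/21 + 4/21 + 2/7 + 8/21 + 10/21 + 4/7
 = 41/21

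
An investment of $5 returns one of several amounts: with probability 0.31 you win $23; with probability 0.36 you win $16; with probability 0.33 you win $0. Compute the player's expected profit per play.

E[payout] = 23·0.31 + 16·0.36 + 0·0.33
 = 7.13 + 5.76 + 0
 = 12.89
Net = 12.89 - 5 = 7.89

7.89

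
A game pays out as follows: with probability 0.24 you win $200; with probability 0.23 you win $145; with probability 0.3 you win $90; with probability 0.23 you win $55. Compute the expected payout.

E[payout] = 200·0.24 + 145·0.23 + 90·0.3 + 55·0.23
 = 48 + 33.35 + 27 + 12.65
 = 121

121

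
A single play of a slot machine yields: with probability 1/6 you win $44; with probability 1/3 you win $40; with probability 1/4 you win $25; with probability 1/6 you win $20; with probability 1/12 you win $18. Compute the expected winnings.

E[payout] = 44·1/6 + 40·1/3 + 25·1/4 + 20·1/6 + 18·1/12
 = 22/3 + 40/3 + 25/4 + 10/3 + 3/2
 = 127/4

31.75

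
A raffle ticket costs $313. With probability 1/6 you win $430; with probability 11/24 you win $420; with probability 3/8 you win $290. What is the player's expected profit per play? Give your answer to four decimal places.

59.9167

E[payout] = 430·1/6 + 420·11/24 + 290·3/8
 = 215/3 + 385/2 + 435/4
 = 4475/12
Net = 4475/12 - 313 = 719/12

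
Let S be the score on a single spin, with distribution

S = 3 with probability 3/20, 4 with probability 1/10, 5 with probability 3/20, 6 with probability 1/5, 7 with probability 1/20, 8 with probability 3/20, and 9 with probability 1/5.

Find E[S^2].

E[S^2] = Σ s^2·P(S=s)
 = 9·3/20 + 16·1/10 + 25·3/20 + 36·1/5 + 49·1/20 + 64·3/20 + 81·1/5
 = 27/20 + 8/5 + 15/4 + 36/5 + 49/20 + 48/5 + 81/5
 = 843/20

42.15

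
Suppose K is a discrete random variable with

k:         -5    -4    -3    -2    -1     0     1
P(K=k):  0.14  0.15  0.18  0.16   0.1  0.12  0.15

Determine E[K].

-2.11

E[K] = Σ k·P(K=k)
 = (-5)·0.14 + (-4)·0.15 + (-3)·0.18 + (-2)·0.16 + (-1)·0.1 + 0·0.12 + 1·0.15
 = (-0.7) + (-0.6) + (-0.54) + (-0.32) + (-0.1) + 0 + 0.15
 = -2.11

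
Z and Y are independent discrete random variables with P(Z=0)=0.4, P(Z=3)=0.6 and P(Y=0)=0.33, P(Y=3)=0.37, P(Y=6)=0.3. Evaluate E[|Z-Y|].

2.298

E[|Z-Y|] = Σ_z Σ_y |z-y| · P(Z=z)P(Y=y)
 = 0·0.132 + 3·0.148 + 6·0.12 + 3·0.198 + 0·0.222 + 3·0.18
 = 0 + 0.444 + 0.72 + 0.594 + 0 + 0.54
 = 2.298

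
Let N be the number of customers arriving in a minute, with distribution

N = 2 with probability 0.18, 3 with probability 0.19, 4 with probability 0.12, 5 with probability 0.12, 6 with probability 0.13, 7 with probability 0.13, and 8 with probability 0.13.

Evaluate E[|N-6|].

2.04

E[|N-6|] = Σ |n-6|·P(N=n)
 = 4·0.18 + 3·0.19 + 2·0.12 + 1·0.12 + 0·0.13 + 1·0.13 + 2·0.13
 = 0.72 + 0.57 + 0.24 + 0.12 + 0 + 0.13 + 0.26
 = 2.04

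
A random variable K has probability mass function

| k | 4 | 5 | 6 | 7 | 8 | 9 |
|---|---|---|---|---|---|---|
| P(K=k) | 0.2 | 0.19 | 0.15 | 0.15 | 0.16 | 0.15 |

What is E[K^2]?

E[K^2] = Σ k^2·P(K=k)
 = 16·0.2 + 25·0.19 + 36·0.15 + 49·0.15 + 64·0.16 + 81·0.15
 = 3.2 + 4.75 + 5.4 + 7.35 + 10.24 + 12.15
 = 43.09

43.09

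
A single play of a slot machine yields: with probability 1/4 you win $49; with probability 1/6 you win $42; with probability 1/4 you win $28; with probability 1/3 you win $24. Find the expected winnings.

34.25

E[payout] = 49·1/4 + 42·1/6 + 28·1/4 + 24·1/3
 = 49/4 + 7 + 7 + 8
 = 137/4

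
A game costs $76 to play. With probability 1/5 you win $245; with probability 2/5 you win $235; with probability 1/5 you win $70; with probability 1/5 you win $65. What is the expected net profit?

94

E[payout] = 245·1/5 + 235·2/5 + 70·1/5 + 65·1/5
 = 49 + 94 + 14 + 13
 = 170
Net = 170 - 76 = 94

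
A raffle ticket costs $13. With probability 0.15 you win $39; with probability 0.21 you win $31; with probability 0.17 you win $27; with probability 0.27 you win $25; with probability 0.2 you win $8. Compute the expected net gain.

E[payout] = 39·0.15 + 31·0.21 + 27·0.17 + 25·0.27 + 8·0.2
 = 5.85 + 6.51 + 4.59 + 6.75 + 1.6
 = 25.3
Net = 25.3 - 13 = 12.3

12.3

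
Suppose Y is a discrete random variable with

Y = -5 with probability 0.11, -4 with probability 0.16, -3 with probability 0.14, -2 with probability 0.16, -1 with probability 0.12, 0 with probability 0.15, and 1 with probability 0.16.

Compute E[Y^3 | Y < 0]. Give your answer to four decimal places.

P(Y < 0) = 0.11 + 0.16 + 0.14 + 0.16 + 0.12 = 0.69.
E[Y^3 | Y < 0] = [(-125)·0.11 + (-64)·0.16 + (-27)·0.14 + (-8)·0.16 + (-1)·0.12] / 0.69
 = -29.17 / 0.69
 = -2917/69

-42.2754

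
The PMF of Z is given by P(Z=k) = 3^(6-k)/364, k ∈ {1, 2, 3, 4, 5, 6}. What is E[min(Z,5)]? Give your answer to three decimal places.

E[min(Z,5)] = Σ min(z,5)·P(Z=z)
 = 1·243/364 + 2·81/364 + 3·27/364 + 4·9/364 + 5·3/364 + 5·1/364
 = 243/364 + 81/182 + 81/364 + 9/91 + 15/364 + 5/364
 = 271/182

1.489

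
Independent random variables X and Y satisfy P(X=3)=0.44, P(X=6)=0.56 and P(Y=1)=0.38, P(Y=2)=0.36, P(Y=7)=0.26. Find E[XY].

E[XY] = Σ_x Σ_y xy · P(X=x)P(Y=y)
 = 3·0.1672 + 6·0.1584 + 21·0.1144 + 6·0.2128 + 12·0.2016 + 42·0.1456
 = 0.5016 + 0.9504 + 2.4024 + 1.2768 + 2.4192 + 6.1152
 = 13.6656

13.6656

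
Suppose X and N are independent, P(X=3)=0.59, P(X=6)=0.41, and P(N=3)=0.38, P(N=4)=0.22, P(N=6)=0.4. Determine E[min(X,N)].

E[min(X,N)] = Σ_x Σ_n min(x,n) · P(X=x)P(N=n)
 = 3·0.2242 + 3·0.1298 + 3·0.236 + 3·0.1558 + 4·0.0902 + 6·0.164
 = 0.6726 + 0.3894 + 0.708 + 0.4674 + 0.3608 + 0.984
 = 3.5822

3.5822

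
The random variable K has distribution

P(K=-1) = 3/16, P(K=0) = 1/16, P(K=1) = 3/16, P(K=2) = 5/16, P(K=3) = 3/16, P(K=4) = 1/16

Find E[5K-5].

2.1875

E[5K-5] = Σ (5k-5)·P(K=k)
 = (-10)·3/16 + (-5)·1/16 + 0·3/16 + 5·5/16 + 10·3/16 + 15·1/16
 = (-15/8) + (-5/16) + 0 + 25/16 + 15/8 + 15/16
 = 35/16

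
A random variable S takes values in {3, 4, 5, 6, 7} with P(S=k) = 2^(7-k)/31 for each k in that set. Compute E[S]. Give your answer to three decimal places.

3.839

E[S] = Σ s·P(S=s)
 = 3·16/31 + 4·8/31 + 5·4/31 + 6·2/31 + 7·1/31
 = 48/31 + 32/31 + 20/31 + 12/31 + 7/31
 = 119/31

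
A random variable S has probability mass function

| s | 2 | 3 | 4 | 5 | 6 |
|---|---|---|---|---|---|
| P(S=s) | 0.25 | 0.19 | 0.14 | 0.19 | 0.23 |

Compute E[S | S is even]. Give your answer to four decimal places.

3.9355

P(S is even) = 0.25 + 0.14 + 0.23 = 0.62.
E[S | S is even] = [2·0.25 + 4·0.14 + 6·0.23] / 0.62
 = 2.44 / 0.62
 = 122/31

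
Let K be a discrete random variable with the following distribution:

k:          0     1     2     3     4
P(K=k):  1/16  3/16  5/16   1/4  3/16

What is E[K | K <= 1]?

P(K <= 1) = 1/16 + 3/16 = 1/4.
E[K | K <= 1] = [0·1/16 + 1·3/16] / (1/4)
 = 3/16 / (1/4)
 = 3/4

0.75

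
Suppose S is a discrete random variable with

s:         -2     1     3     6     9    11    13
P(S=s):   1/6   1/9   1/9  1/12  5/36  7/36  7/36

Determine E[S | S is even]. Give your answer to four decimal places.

0.6667

P(S is even) = 1/6 + 1/12 = 1/4.
E[S | S is even] = [(-2)·1/6 + 6·1/12] / (1/4)
 = 1/6 / (1/4)
 = 2/3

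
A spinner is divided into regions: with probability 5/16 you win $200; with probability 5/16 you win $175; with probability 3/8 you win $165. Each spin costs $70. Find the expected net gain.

E[payout] = 200·5/16 + 175·5/16 + 165·3/8
 = 125/2 + 875/16 + 495/8
 = 2865/16
Net = 2865/16 - 70 = 1745/16

109.0625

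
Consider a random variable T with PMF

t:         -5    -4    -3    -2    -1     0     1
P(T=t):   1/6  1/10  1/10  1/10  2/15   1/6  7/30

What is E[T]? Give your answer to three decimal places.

-1.633

E[T] = Σ t·P(T=t)
 = (-5)·1/6 + (-4)·1/10 + (-3)·1/10 + (-2)·1/10 + (-1)·2/15 + 0·1/6 + 1·7/30
 = (-5/6) + (-2/5) + (-3/10) + (-1/5) + (-2/15) + 0 + 7/30
 = -49/30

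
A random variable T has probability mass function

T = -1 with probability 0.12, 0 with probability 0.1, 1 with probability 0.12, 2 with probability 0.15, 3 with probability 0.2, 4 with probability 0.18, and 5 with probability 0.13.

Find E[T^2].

E[T^2] = Σ t^2·P(T=t)
 = 1·0.12 + 0·0.1 + 1·0.12 + 4·0.15 + 9·0.2 + 16·0.18 + 25·0.13
 = 0.12 + 0 + 0.12 + 0.6 + 1.8 + 2.88 + 3.25
 = 8.77

8.77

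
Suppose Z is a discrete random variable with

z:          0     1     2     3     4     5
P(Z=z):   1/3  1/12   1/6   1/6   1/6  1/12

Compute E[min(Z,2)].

1.25

E[min(Z,2)] = Σ min(z,2)·P(Z=z)
 = 0·1/3 + 1·1/12 + 2·1/6 + 2·1/6 + 2·1/6 + 2·1/12
 = 0 + 1/12 + 1/3 + 1/3 + 1/3 + 1/6
 = 5/4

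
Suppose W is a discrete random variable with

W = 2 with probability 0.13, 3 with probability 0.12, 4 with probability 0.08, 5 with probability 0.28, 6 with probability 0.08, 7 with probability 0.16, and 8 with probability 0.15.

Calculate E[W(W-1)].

E[W(W-1)] = Σ w(w-1)·P(W=w)
 = 2·0.13 + 6·0.12 + 12·0.08 + 20·0.28 + 30·0.08 + 42·0.16 + 56·0.15
 = 0.26 + 0.72 + 0.96 + 5.6 + 2.4 + 6.72 + 8.4
 = 25.06

25.06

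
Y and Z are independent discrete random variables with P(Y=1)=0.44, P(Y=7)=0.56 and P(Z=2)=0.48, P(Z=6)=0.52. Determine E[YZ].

17.7888

E[YZ] = Σ_y Σ_z yz · P(Y=y)P(Z=z)
 = 2·0.2112 + 6·0.2288 + 14·0.2688 + 42·0.2912
 = 0.4224 + 1.3728 + 3.7632 + 12.2304
 = 17.7888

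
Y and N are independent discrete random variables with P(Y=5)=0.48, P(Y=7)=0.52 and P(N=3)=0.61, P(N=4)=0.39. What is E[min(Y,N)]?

E[min(Y,N)] = Σ_y Σ_n min(y,n) · P(Y=y)P(N=n)
 = 3·0.2928 + 4·0.1872 + 3·0.3172 + 4·0.2028
 = 0.8784 + 0.7488 + 0.9516 + 0.8112
 = 3.39

3.39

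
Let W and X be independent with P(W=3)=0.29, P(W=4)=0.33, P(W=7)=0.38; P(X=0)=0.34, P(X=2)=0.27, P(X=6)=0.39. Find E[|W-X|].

3.1634

E[|W-X|] = Σ_w Σ_x |w-x| · P(W=w)P(X=x)
 = 3·0.0986 + 1·0.0783 + 3·0.1131 + 4·0.1122 + 2·0.0891 + 2·0.1287 + 7·0.1292 + 5·0.1026 + 1·0.1482
 = 0.2958 + 0.0783 + 0.3393 + 0.4488 + 0.1782 + 0.2574 + 0.9044 + 0.513 + 0.1482
 = 3.1634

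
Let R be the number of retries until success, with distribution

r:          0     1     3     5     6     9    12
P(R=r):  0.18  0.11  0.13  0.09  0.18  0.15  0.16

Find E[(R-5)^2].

E[(R-5)^2] = Σ (r-5)^2·P(R=r)
 = 25·0.18 + 16·0.11 + 4·0.13 + 0·0.09 + 1·0.18 + 16·0.15 + 49·0.16
 = 4.5 + 1.76 + 0.52 + 0 + 0.18 + 2.4 + 7.84
 = 17.2

17.2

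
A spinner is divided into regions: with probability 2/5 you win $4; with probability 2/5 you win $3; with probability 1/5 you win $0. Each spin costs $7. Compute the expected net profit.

E[payout] = 4·2/5 + 3·2/5 + 0·1/5
 = 8/5 + 6/5 + 0
 = 14/5
Net = 14/5 - 7 = -21/5

-4.2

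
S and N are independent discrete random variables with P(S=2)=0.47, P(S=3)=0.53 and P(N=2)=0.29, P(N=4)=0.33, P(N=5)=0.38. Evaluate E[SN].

E[SN] = Σ_s Σ_n sn · P(S=s)P(N=n)
 = 4·0.1363 + 8·0.1551 + 10·0.1786 + 6·0.1537 + 12·0.1749 + 15·0.2014
 = 0.5452 + 1.2408 + 1.786 + 0.9222 + 2.0988 + 3.021
 = 9.614

9.614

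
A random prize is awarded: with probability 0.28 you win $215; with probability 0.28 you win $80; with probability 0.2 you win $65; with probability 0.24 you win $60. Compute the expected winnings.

110

E[payout] = 215·0.28 + 80·0.28 + 65·0.2 + 60·0.24
 = 60.2 + 22.4 + 13 + 14.4
 = 110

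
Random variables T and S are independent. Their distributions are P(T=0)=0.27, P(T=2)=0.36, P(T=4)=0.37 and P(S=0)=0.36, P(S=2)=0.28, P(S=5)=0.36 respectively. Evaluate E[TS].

5.192

E[TS] = Σ_t Σ_s ts · P(T=t)P(S=s)
 = 0·0.0972 + 0·0.0756 + 0·0.0972 + 0·0.1296 + 4·0.1008 + 10·0.1296 + 0·0.1332 + 8·0.1036 + 20·0.1332
 = 0 + 0 + 0 + 0 + 0.4032 + 1.296 + 0 + 0.8288 + 2.664
 = 5.192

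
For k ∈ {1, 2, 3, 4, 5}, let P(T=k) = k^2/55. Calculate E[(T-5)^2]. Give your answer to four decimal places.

E[(T-5)^2] = Σ (t-5)^2·P(T=t)
 = 16·1/55 + 9·4/55 + 4·9/55 + 1·16/55 + 0·5/11
 = 16/55 + 36/55 + 36/55 + 16/55 + 0
 = 104/55

1.8909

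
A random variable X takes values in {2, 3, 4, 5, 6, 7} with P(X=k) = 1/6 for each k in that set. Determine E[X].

4.5

E[X] = Σ x·P(X=x)
 = 2·1/6 + 3·1/6 + 4·1/6 + 5·1/6 + 6·1/6 + 7·1/6
 = 1/3 + 1/2 + 2/3 + 5/6 + 1 + 7/6
 = 9/2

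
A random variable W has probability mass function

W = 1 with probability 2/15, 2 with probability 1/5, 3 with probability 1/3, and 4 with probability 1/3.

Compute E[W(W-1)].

6.4

E[W(W-1)] = Σ w(w-1)·P(W=w)
 = 0·2/15 + 2·1/5 + 6·1/3 + 12·1/3
 = 0 + 2/5 + 2 + 4
 = 32/5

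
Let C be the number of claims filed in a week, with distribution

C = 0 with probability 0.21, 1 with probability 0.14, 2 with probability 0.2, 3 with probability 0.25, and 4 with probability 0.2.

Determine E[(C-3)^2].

2.85

E[(C-3)^2] = Σ (c-3)^2·P(C=c)
 = 9·0.21 + 4·0.14 + 1·0.2 + 0·0.25 + 1·0.2
 = 1.89 + 0.56 + 0.2 + 0 + 0.2
 = 2.85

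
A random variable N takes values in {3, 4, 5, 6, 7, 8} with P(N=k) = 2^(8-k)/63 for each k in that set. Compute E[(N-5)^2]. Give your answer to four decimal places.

2.6190

E[(N-5)^2] = Σ (n-5)^2·P(N=n)
 = 4·32/63 + 1·16/63 + 0·8/63 + 1·4/63 + 4·2/63 + 9·1/63
 = 128/63 + 16/63 + 0 + 4/63 + 8/63 + 1/7
 = 55/21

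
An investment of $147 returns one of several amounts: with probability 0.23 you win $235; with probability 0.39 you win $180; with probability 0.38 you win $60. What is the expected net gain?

E[payout] = 235·0.23 + 180·0.39 + 60·0.38
 = 54.05 + 70.2 + 22.8
 = 147.05
Net = 147.05 - 147 = 0.05

0.05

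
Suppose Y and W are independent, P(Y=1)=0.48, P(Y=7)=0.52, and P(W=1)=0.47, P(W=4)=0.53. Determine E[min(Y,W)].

E[min(Y,W)] = Σ_y Σ_w min(y,w) · P(Y=y)P(W=w)
 = 1·0.2256 + 1·0.2544 + 1·0.2444 + 4·0.2756
 = 0.2256 + 0.2544 + 0.2444 + 1.1024
 = 1.8268

1.8268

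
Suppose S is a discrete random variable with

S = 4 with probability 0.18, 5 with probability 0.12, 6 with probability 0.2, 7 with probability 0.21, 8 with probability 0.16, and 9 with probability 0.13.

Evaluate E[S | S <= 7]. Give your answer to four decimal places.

P(S <= 7) = 0.18 + 0.12 + 0.2 + 0.21 = 0.71.
E[S | S <= 7] = [4·0.18 + 5·0.12 + 6·0.2 + 7·0.21] / 0.71
 = 3.99 / 0.71
 = 399/71

5.6197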